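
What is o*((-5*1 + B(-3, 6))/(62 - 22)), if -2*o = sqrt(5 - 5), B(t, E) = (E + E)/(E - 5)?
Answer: 0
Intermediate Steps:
B(t, E) = 2*E/(-5 + E) (B(t, E) = (2*E)/(-5 + E) = 2*E/(-5 + E))
o = 0 (o = -sqrt(5 - 5)/2 = -sqrt(0)/2 = -1/2*0 = 0)
o*((-5*1 + B(-3, 6))/(62 - 22)) = 0*((-5*1 + 2*6/(-5 + 6))/(62 - 22)) = 0*((-5 + 2*6/1)/40) = 0*((-5 + 2*6*1)*(1/40)) = 0*((-5 + 12)*(1/40)) = 0*(7*(1/40)) = 0*(7/40) = 0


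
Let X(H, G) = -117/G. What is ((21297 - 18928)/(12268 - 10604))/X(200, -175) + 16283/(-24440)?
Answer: 66943349/45751680 ≈ 1.4632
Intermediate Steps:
((21297 - 18928)/(12268 - 10604))/X(200, -175) + 16283/(-24440) = ((21297 - 18928)/(12268 - 10604))/((-117/(-175))) + 16283/(-24440) = (2369/1664)/((-117*(-1/175))) + 16283*(-1/24440) = (2369*(1/1664))/(117/175) - 16283/24440 = (2369/1664)*(175/117) - 16283/24440 = 414575/194688 - 16283/24440 = 66943349/45751680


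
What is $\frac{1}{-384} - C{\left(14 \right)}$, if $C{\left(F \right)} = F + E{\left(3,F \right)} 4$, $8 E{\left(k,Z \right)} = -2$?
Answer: $- \frac{4993}{384} \approx -13.003$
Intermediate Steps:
$E{\left(k,Z \right)} = - \frac{1}{4}$ ($E{\left(k,Z \right)} = \frac{1}{8} \left(-2\right) = - \frac{1}{4}$)
$C{\left(F \right)} = -1 + F$ ($C{\left(F \right)} = F - 1 = -1 + F$)
$\frac{1}{-384} - C{\left(14 \right)} = \frac{1}{-384} - \left(-1 + 14\right) = - \frac{1}{384} - 13 = - \frac{4993}{384}$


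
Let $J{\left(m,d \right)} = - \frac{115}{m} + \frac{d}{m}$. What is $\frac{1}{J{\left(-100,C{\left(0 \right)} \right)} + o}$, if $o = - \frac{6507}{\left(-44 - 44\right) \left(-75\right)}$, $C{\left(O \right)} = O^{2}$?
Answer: $\frac{2200}{361} \approx 6.0942$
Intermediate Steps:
$o = - \frac{2169}{2200}$ ($o = - \frac{6507}{\left(-88\right) \left(-75\right)} = - \frac{6507}{6600} = \left(-6507\right) \frac{1}{6600} = - \frac{2169}{2200} \approx -0.98591$)
$\frac{1}{J{\left(-100,C{\left(0 \right)} \right)} + o} = \frac{1}{\frac{-115 + 0^{2}}{-100} - \frac{2169}{2200}} = \frac{1}{- \frac{-115 + 0}{100} - \frac{2169}{2200}} = \frac{1}{\left(- \frac{1}{100}\right) \left(-115\right) - \frac{2169}{2200}} = \frac{1}{\frac{23}{20} - \frac{2169}{2200}} = \frac{1}{\frac{361}{2200}} = \frac{2200}{361}$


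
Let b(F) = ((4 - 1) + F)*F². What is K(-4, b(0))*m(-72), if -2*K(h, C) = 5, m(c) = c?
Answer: 180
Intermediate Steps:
b(F) = F²*(3 + F) (b(F) = (3 + F)*F² = F²*(3 + F))
K(h, C) = -5/2 (K(h, C) = -½*5 = -5/2)
K(-4, b(0))*m(-72) = -5/2*(-72) = 180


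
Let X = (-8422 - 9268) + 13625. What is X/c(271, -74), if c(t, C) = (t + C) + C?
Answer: -1355/41 ≈ -33.049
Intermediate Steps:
c(t, C) = t + 2*C (c(t, C) = (C + t) + C = t + 2*C)
X = -4065 (X = -17690 + 13625 = -4065)
X/c(271, -74) = -4065/(271 + 2*(-74)) = -4065/(271 - 148) = -4065/123 = -4065*1/123 = -1355/41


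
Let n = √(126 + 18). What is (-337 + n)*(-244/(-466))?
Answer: -39650/233 ≈ -170.17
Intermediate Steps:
n = 12 (n = √144 = 12)
(-337 + n)*(-244/(-466)) = (-337 + 12)*(-244/(-466)) = -(-79300)*(-1)/466 = -325*122/233 = -39650/233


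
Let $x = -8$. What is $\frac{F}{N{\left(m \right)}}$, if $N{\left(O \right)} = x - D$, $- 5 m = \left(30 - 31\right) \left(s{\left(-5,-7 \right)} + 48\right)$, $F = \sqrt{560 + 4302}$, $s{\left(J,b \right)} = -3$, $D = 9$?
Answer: $- \frac{\sqrt{4862}}{17} \approx -4.1016$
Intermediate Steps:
$F = \sqrt{4862} \approx 69.728$
$m = 9$ ($m = - \frac{\left(30 - 31\right) \left(-3 + 48\right)}{5} = - \frac{\left(-1\right) 45}{5} = \left(- \frac{1}{5}\right) \left(-45\right) = 9$)
$N{\left(O \right)} = -17$ ($N{\left(O \right)} = -8 - 9 = -17$)
$\frac{F}{N{\left(m \right)}} = \frac{\sqrt{4862}}{-17} = \sqrt{4862} \left(- \frac{1}{17}\right) = - \frac{\sqrt{4862}}{17}$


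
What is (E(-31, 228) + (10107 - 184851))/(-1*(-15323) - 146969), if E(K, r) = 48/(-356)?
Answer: 2592038/1952749 ≈ 1.3274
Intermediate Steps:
E(K, r) = -12/89 (E(K, r) = 48*(-1/356) = -12/89)
(E(-31, 228) + (10107 - 184851))/(-1*(-15323) - 146969) = (-12/89 + (10107 - 184851))/(-1*(-15323) - 146969) = (-12/89 - 174744)/(15323 - 146969) = -15552228/89/(-131646) = -15552228/89*(-1/131646) = 2592038/1952749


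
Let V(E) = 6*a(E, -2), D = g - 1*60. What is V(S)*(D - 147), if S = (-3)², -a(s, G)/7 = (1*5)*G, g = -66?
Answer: -114660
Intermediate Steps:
a(s, G) = -35*G (a(s, G) = -7*1*5*G = -35*G)
S = 9
D = -126 (D = -66 - 1*60 = -66 - 60 = -126)
V(E) = 420 (V(E) = 6*(-35*(-2)) = 6*70 = 420)
V(S)*(D - 147) = 420*(-126 - 147) = 420*(-273) = -114660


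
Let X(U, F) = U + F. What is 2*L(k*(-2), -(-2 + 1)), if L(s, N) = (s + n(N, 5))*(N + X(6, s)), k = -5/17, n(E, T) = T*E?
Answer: 24510/289 ≈ 84.810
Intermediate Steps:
n(E, T) = E*T
k = -5/17 (k = -5*1/17 = -5/17 ≈ -0.29412)
X(U, F) = F + U
L(s, N) = (s + 5*N)*(6 + N + s) (L(s, N) = (s + N*5)*(N + (s + 6)) = (s + 5*N)*(N + (6 + s)) = (s + 5*N)*(6 + N + s))
2*L(k*(-2), -(-2 + 1)) = 2*(5*(-(-2 + 1))**2 + (-(-2 + 1))*(-5/17*(-2)) + (-5/17*(-2))*(6 - 5/17*(-2)) + 5*(-(-2 + 1))*(6 - 5/17*(-2))) = 2*(5*(-1*(-1))**2 - 1*(-1)*(10/17) + 10*(6 + 10/17)/17 + 5*(-1*(-1))*(6 + 10/17)) = 2*(5*1**2 + 1*(10/17) + (10/17)*(112/17) + 5*1*(112/17)) = 2*(5*1 + 10/17 + 1120/289 + 560/17) = 2*(5 + 10/17 + 1120/289 + 560/17) = 2*(12255/289) = 24510/289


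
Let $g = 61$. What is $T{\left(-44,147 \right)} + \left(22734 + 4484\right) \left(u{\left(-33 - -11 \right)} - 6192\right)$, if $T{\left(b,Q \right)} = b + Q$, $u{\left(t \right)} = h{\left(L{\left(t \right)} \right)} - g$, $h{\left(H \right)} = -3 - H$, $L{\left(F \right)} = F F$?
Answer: $-183449217$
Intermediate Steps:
$L{\left(F \right)} = F^{2}$
$u{\left(t \right)} = -64 - t^{2}$ ($u{\left(t \right)} = \left(-3 - t^{2}\right) - 61 = -64 - t^{2}$)
$T{\left(b,Q \right)} = Q + b$
$T{\left(-44,147 \right)} + \left(22734 + 4484\right) \left(u{\left(-33 - -11 \right)} - 6192\right) = \left(147 - 44\right) + \left(22734 + 4484\right) \left(\left(-64 - \left(-33 - -11\right)^{2}\right) - 6192\right) = 103 + 27218 \left(\left(-64 - \left(-33 + 11\right)^{2}\right) - 6192\right) = 103 + 27218 \left(\left(-64 - \left(-22\right)^{2}\right) - 6192\right) = 103 + 27218 \left(\left(-64 - 484\right) - 6192\right) = 103 + 27218 \left(-548 - 6192\right) = 103 + 27218 \left(-6740\right) = 103 - 183449320 = -183449217$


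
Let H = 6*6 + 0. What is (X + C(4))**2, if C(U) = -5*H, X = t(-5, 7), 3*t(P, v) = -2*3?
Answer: 33124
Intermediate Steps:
H = 36 (H = 36 + 0 = 36)
t(P, v) = -2 (t(P, v) = (-2*3)/3 = (1/3)*(-6) = -2)
X = -2
C(U) = -180 (C(U) = -5*36 = -180)
(X + C(4))**2 = (-2 - 180)**2 = (-182)**2 = 33124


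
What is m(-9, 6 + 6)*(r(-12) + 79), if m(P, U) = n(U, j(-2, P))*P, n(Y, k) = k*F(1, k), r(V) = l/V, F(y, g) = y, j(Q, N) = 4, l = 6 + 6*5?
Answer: -2736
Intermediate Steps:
l = 36 (l = 6 + 30 = 36)
r(V) = 36/V
n(Y, k) = k (n(Y, k) = k*1 = k)
m(P, U) = 4*P
m(-9, 6 + 6)*(r(-12) + 79) = (4*(-9))*(36/(-12) + 79) = -36*(36*(-1/12) + 79) = -36*(-3 + 79) = -36*76 = -2736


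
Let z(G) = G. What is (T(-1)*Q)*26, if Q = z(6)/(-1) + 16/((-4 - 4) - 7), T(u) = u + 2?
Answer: -2756/15 ≈ -183.73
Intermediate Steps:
T(u) = 2 + u
Q = -106/15 (Q = 6/(-1) + 16/((-4 - 4) - 7) = 6*(-1) + 16/(-8 - 7) = -6 + 16/(-15) = -6 + 16*(-1/15) = -6 - 16/15 = -106/15 ≈ -7.0667)
(T(-1)*Q)*26 = ((2 - 1)*(-106/15))*26 = (1*(-106/15))*26 = -106/15*26 = -2756/15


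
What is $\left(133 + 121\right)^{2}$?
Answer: $64516$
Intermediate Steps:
$\left(133 + 121\right)^{2} = 254^{2} = 64516$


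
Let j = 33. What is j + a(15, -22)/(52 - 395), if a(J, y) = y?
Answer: 11341/343 ≈ 33.064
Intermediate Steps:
j + a(15, -22)/(52 - 395) = 33 - 22/(52 - 395) = 33 - 22/(-343) = 33 - 1/343*(-22) = 33 + 22/343 = 11341/343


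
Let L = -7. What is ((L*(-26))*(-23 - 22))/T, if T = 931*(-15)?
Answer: 78/133 ≈ 0.58647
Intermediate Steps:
T = -13965
((L*(-26))*(-23 - 22))/T = ((-7*(-26))*(-23 - 22))/(-13965) = (182*(-45))*(-1/13965) = -8190*(-1/13965) = 78/133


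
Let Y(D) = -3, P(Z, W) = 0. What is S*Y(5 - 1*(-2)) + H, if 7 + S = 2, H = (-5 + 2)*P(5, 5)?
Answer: 15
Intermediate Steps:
H = 0 (H = (-5 + 2)*0 = -3*0 = 0)
S = -5 (S = -7 + 2 = -5)
S*Y(5 - 1*(-2)) + H = -5*(-3) + 0 = 15 + 0 = 15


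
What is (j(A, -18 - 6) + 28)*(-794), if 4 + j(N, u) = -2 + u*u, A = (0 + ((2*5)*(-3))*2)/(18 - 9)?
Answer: -474812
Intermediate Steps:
A = -20/3 (A = (0 + (10*(-3))*2)/9 = (0 - 30*2)*(⅑) = (0 - 60)*(⅑) = -60*⅑ = -20/3 ≈ -6.6667)
j(N, u) = -6 + u² (j(N, u) = -4 + (-2 + u*u) = -4 + (-2 + u²) = -6 + u²)
(j(A, -18 - 6) + 28)*(-794) = ((-6 + (-18 - 6)²) + 28)*(-794) = ((-6 + (-24)²) + 28)*(-794) = ((-6 + 576) + 28)*(-794) = (570 + 28)*(-794) = 598*(-794) = -474812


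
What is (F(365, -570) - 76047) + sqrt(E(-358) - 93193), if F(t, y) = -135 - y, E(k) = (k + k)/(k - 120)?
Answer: -75612 + I*sqrt(5323191791)/239 ≈ -75612.0 + 305.27*I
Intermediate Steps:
E(k) = 2*k/(-120 + k) (E(k) = (2*k)/(-120 + k) = 2*k/(-120 + k))
(F(365, -570) - 76047) + sqrt(E(-358) - 93193) = ((-135 - 1*(-570)) - 76047) + sqrt(2*(-358)/(-120 - 358) - 93193) = ((-135 + 570) - 76047) + sqrt(2*(-358)/(-478) - 93193) = (435 - 76047) + sqrt(2*(-358)*(-1/478) - 93193) = -75612 + sqrt(358/239 - 93193) = -75612 + sqrt(-22272769/239) = -75612 + I*sqrt(5323191791)/239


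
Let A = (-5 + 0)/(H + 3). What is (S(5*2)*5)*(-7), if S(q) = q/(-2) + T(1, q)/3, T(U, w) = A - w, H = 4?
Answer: 300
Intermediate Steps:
A = -5/7 (A = (-5 + 0)/(4 + 3) = -5/7 ≈ -0.71429)
T(U, w) = -5/7 - w
S(q) = -5/21 - 5*q/6 (S(q) = q/(-2) + (-5/7 - q)/3 = q*(-1/2) + (-5/7 - q)*(1/3) = -q/2 + (-5/21 - q/3) = -5/21 - 5*q/6)
(S(5*2)*5)*(-7) = ((-5/21 - 25*2/6)*5)*(-7) = ((-5/21 - 5/6*10)*5)*(-7) = ((-5/21 - 25/3)*5)*(-7) = -60/7*5*(-7) = -300/7*(-7) = 300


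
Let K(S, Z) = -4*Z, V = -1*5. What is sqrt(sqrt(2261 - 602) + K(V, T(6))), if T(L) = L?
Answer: sqrt(-24 + sqrt(1659)) ≈ 4.0903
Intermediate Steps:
V = -5
sqrt(sqrt(2261 - 602) + K(V, T(6))) = sqrt(sqrt(2261 - 602) - 4*6) = sqrt(sqrt(1659) - 24) = sqrt(-24 + sqrt(1659))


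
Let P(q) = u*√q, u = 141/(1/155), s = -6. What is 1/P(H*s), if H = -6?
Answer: 1/131130 ≈ 7.6260e-6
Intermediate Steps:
u = 21855 (u = 141/(1/155) = 141*155 = 21855)
P(q) = 21855*√q
1/P(H*s) = 1/(21855*√(-6*(-6))) = 1/(21855*√36) = 1/(21855*6) = 1/131130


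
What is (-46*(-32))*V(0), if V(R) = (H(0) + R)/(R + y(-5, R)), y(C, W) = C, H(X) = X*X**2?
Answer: 0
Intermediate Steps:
H(X) = X**3
V(R) = R/(-5 + R) (V(R) = (0**3 + R)/(R - 5) = (0 + R)/(-5 + R) = R/(-5 + R))
(-46*(-32))*V(0) = (-46*(-32))*(0/(-5 + 0)) = 1472*(0/(-5)) = 1472*(0*(-1/5)) = 1472*0 = 0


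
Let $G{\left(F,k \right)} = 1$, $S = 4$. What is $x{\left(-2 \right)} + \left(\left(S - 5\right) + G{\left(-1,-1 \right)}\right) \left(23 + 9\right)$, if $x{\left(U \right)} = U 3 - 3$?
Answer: $-9$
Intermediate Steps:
$x{\left(U \right)} = -3 + 3 U$ ($x{\left(U \right)} = 3 U - 3 = -3 + 3 U$)
$x{\left(-2 \right)} + \left(\left(S - 5\right) + G{\left(-1,-1 \right)}\right) \left(23 + 9\right) = \left(-3 + 3 \left(-2\right)\right) + \left(\left(4 - 5\right) + 1\right) \left(23 + 9\right) = \left(-3 - 6\right) + \left(-1 + 1\right) 32 = -9 + 0 \cdot 32 = -9 + 0 = -9$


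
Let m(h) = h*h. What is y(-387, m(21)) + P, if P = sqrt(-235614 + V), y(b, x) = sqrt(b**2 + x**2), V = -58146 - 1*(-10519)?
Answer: 45*sqrt(170) + I*sqrt(283241) ≈ 586.73 + 532.2*I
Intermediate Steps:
V = -47627 (V = -58146 + 10519 = -47627)
m(h) = h**2
P = I*sqrt(283241) (P = sqrt(-235614 - 47627) = sqrt(-283241) = I*sqrt(283241) ≈ 532.2*I)
y(-387, m(21)) + P = sqrt((-387)**2 + (21**2)**2) + I*sqrt(283241) = sqrt(149769 + 441**2) + I*sqrt(283241) = sqrt(149769 + 194481) + I*sqrt(283241) = sqrt(344250) + I*sqrt(283241) = 45*sqrt(170) + I*sqrt(283241)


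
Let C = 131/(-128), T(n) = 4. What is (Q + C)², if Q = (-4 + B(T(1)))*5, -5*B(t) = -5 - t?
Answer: 2368521/16384 ≈ 144.56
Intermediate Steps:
B(t) = 1 + t/5 (B(t) = -(-5 - t)/5 = 1 + t/5)
Q = -11 (Q = (-4 + (1 + (⅕)*4))*5 = (-4 + (1 + ⅘))*5 = (-4 + 9/5)*5 = -11/5*5 = -11)
C = -131/128 (C = 131*(-1/128) = -131/128 ≈ -1.0234)
(Q + C)² = (-11 - 131/128)² = (-1539/128)² = 2368521/16384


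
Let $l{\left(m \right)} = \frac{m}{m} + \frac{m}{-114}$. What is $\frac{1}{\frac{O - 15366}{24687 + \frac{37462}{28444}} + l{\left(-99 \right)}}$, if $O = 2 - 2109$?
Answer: $\frac{702234490}{815067693} \approx 0.86157$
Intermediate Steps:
$l{\left(m \right)} = 1 - \frac{m}{114}$ ($l{\left(m \right)} = 1 + m \left(- \frac{1}{114}\right) = 1 - \frac{m}{114}$)
$O = -2107$ ($O = 2 - 2109 = -2107$)
$\frac{1}{\frac{O - 15366}{24687 + \frac{37462}{28444}} + l{\left(-99 \right)}} = \frac{1}{\frac{-2107 - 15366}{24687 + \frac{37462}{28444}} + \left(1 - - \frac{33}{38}\right)} = \frac{1}{- \frac{17473}{24687 + 37462 \cdot \frac{1}{28444}} + \left(1 + \frac{33}{38}\right)} = \frac{1}{- \frac{17473}{24687 + \frac{18731}{14222}} + \frac{71}{38}} = \frac{1}{- \frac{17473}{\frac{351117245}{14222}} + \frac{71}{38}} = \frac{1}{\left(-17473\right) \frac{14222}{351117245} + \frac{71}{38}} = \frac{1}{- \frac{248501006}{351117245} + \frac{71}{38}} = \frac{1}{\frac{815067693}{702234490}} = \frac{702234490}{815067693}$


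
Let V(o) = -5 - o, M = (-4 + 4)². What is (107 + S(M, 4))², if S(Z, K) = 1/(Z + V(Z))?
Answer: 285156/25 ≈ 11406.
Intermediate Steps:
M = 0 (M = 0² = 0)
S(Z, K) = -⅕ (S(Z, K) = 1/(Z + (-5 - Z)) = 1/(-5) = -⅕)
(107 + S(M, 4))² = (107 - ⅕)² = (534/5)² = 285156/25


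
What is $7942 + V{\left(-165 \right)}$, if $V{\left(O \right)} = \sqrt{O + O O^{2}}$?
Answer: $7942 + i \sqrt{4492290} \approx 7942.0 + 2119.5 i$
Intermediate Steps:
$V{\left(O \right)} = \sqrt{O + O^{3}}$
$7942 + V{\left(-165 \right)} = 7942 + \sqrt{-165 + \left(-165\right)^{3}} = 7942 + \sqrt{-165 - 4492125} = 7942 + \sqrt{-4492290} = 7942 + i \sqrt{4492290}$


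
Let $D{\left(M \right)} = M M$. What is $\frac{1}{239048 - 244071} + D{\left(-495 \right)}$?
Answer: $\frac{1230760574}{5023} \approx 2.4503 \cdot 10^{5}$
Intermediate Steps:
$D{\left(M \right)} = M^{2}$
$\frac{1}{239048 - 244071} + D{\left(-495 \right)} = \frac{1}{239048 - 244071} + \left(-495\right)^{2} = \frac{1}{-5023} + 245025 = - \frac{1}{5023} + 245025 = \frac{1230760574}{5023}$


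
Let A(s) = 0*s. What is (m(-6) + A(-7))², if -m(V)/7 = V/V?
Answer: 49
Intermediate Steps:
m(V) = -7 (m(V) = -7*V/V = -7*1 = -7)
A(s) = 0
(m(-6) + A(-7))² = (-7 + 0)² = (-7)² = 49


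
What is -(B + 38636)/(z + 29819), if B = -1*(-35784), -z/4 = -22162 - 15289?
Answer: -74420/179623 ≈ -0.41431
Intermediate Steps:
z = 149804 (z = -4*(-22162 - 15289) = -4*(-37451) = 149804)
B = 35784
-(B + 38636)/(z + 29819) = -(35784 + 38636)/(149804 + 29819) = -74420/179623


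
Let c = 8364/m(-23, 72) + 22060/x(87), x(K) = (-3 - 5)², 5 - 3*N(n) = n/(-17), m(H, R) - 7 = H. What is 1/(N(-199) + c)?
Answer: -272/49041 ≈ -0.0055464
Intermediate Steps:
m(H, R) = 7 + H
N(n) = 5/3 + n/51 (N(n) = 5/3 - n/(3*(-17)) = 5/3 - n*(-1)/(3*17) = 5/3 - (-1)*n/51 = 5/3 + n/51)
x(K) = 64 (x(K) = (-8)² = 64)
c = -2849/16 (c = 8364/(7 - 23) + 22060/64 = 8364/(-16) + 22060*(1/64) = 8364*(-1/16) + 5515/16 = -2091/4 + 5515/16 = -2849/16 ≈ -178.06)
1/(N(-199) + c) = 1/((5/3 + (1/51)*(-199)) - 2849/16) = 1/((5/3 - 199/51) - 2849/16) = 1/(-38/17 - 2849/16) = 1/(-49041/272) = -272/49041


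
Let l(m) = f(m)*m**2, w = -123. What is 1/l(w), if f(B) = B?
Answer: -1/1860867 ≈ -5.3738e-7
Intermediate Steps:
l(m) = m**3 (l(m) = m*m**2 = m**3)
1/l(w) = 1/((-123)**3) = 1/(-1860867) = -1/1860867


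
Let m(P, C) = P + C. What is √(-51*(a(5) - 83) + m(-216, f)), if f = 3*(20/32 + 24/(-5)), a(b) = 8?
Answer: √1438590/20 ≈ 59.971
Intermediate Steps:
f = -501/40 (f = 3*(20*(1/32) + 24*(-⅕)) = 3*(5/8 - 24/5) = 3*(-167/40) = -501/40 ≈ -12.525)
m(P, C) = C + P
√(-51*(a(5) - 83) + m(-216, f)) = √(-51*(8 - 83) + (-501/40 - 216)) = √(-51*(-75) - 9141/40) = √(3825 - 9141/40) = √(143859/40) = √1438590/20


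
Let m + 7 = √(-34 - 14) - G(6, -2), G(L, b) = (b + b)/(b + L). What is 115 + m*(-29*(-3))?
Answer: -407 + 348*I*√3 ≈ -407.0 + 602.75*I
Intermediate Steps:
G(L, b) = 2*b/(L + b) (G(L, b) = (2*b)/(L + b) = 2*b/(L + b))
m = -6 + 4*I*√3 (m = -7 + (√(-34 - 14) - 2*(-2)/(6 - 2)) = -7 + (√(-48) - 2*(-2)/4) = -7 + (4*I*√3 - 2*(-2)/4) = -7 + (4*I*√3 - 1*(-1)) = -7 + (4*I*√3 + 1) = -7 + (1 + 4*I*√3) = -6 + 4*I*√3 ≈ -6.0 + 6.9282*I)
115 + m*(-29*(-3)) = 115 + (-6 + 4*I*√3)*(-29*(-3)) = 115 + (-6 + 4*I*√3)*87 = 115 + (-522 + 348*I*√3) = -407 + 348*I*√3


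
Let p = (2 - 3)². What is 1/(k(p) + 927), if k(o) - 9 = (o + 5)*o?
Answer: 1/942 ≈ 0.0010616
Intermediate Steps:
p = 1 (p = (-1)² = 1)
k(o) = 9 + o*(5 + o) (k(o) = 9 + (o + 5)*o = 9 + (5 + o)*o = 9 + o*(5 + o))
1/(k(p) + 927) = 1/((9 + 1² + 5*1) + 927) = 1/((9 + 1 + 5) + 927) = 1/(15 + 927) = 1/942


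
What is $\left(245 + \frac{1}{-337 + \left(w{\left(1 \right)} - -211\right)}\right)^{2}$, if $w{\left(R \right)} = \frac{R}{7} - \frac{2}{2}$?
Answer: $\frac{47329307809}{788544} \approx 60021.0$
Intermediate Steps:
$w{\left(R \right)} = -1 + \frac{R}{7}$ ($w{\left(R \right)} = R \frac{1}{7} - 1 = \frac{R}{7} - 1 = -1 + \frac{R}{7}$)
$\left(245 + \frac{1}{-337 + \left(w{\left(1 \right)} - -211\right)}\right)^{2} = \left(245 + \frac{1}{-337 + \left(\left(-1 + \frac{1}{7} \cdot 1\right) - -211\right)}\right)^{2} = \left(245 + \frac{1}{-337 + \left(\left(-1 + \frac{1}{7}\right) + 211\right)}\right)^{2} = \left(245 + \frac{1}{-337 + \left(- \frac{6}{7} + 211\right)}\right)^{2} = \left(245 + \frac{1}{-337 + \frac{1471}{7}}\right)^{2} = \left(245 + \frac{1}{- \frac{888}{7}}\right)^{2} = \left(245 - \frac{7}{888}\right)^{2} = \left(\frac{217553}{888}\right)^{2} = \frac{47329307809}{788544}$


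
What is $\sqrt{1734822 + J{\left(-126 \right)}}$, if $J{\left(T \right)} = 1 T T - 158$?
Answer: $2 \sqrt{437635} \approx 1323.1$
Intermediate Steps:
$J{\left(T \right)} = -158 + T^{2}$ ($J{\left(T \right)} = T T - 158 = T^{2} - 158 = -158 + T^{2}$)
$\sqrt{1734822 + J{\left(-126 \right)}} = \sqrt{1734822 - \left(158 - \left(-126\right)^{2}\right)} = \sqrt{1734822 + \left(-158 + 15876\right)} = \sqrt{1734822 + 15718} = \sqrt{1750540} = 2 \sqrt{437635}$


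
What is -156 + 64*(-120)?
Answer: -7836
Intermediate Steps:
-156 + 64*(-120) = -156 - 7680 = -7836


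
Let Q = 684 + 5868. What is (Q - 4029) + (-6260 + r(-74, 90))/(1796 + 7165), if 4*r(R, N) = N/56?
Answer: 87291809/34608 ≈ 2522.3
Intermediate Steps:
Q = 6552
r(R, N) = N/224 (r(R, N) = (N/56)/4 = N/224)
(Q - 4029) + (-6260 + r(-74, 90))/(1796 + 7165) = (6552 - 4029) + (-6260 + (1/224)*90)/(1796 + 7165) = 2523 + (-6260 + 45/112)/8961 = 2523 - 701075/112*1/8961 = 2523 - 24175/34608 = 87291809/34608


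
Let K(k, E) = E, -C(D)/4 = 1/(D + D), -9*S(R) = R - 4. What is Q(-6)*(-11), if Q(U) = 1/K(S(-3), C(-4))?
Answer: -22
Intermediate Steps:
S(R) = 4/9 - R/9 (S(R) = -(R - 4)/9 = -(-4 + R)/9 = 4/9 - R/9)
C(D) = -2/D (C(D) = -4/(D + D) = -4*1/(2*D) = -2/D)
Q(U) = 2 (Q(U) = 1/(-2/(-4)) = 1/(-2*(-1/4)) = 1/(1/2) = 2)
Q(-6)*(-11) = 2*(-11) = -22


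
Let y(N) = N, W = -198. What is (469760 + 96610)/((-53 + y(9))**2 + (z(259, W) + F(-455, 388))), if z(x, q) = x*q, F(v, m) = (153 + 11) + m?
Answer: -9135/787 ≈ -11.607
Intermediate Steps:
F(v, m) = 164 + m
z(x, q) = q*x
(469760 + 96610)/((-53 + y(9))**2 + (z(259, W) + F(-455, 388))) = (469760 + 96610)/((-53 + 9)**2 + (-198*259 + (164 + 388))) = 566370/((-44)**2 + (-51282 + 552)) = 566370/(1936 - 50730) = 566370/(-48794) = 566370*(-1/48794) = -9135/787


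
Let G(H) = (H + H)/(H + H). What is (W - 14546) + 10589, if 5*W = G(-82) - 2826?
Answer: -4522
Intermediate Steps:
G(H) = 1 (G(H) = (2*H)/((2*H)) = (2*H)*(1/(2*H)) = 1)
W = -565 (W = (1 - 2826)/5 = (1/5)*(-2825) = -565)
(W - 14546) + 10589 = (-565 - 14546) + 10589 = -15111 + 10589 = -4522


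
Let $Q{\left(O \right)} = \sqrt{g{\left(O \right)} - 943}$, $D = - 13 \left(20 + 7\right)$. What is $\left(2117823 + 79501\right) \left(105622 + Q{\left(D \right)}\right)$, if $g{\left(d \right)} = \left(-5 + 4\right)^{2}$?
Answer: $232085755528 + 2197324 i \sqrt{942} \approx 2.3209 \cdot 10^{11} + 6.744 \cdot 10^{7} i$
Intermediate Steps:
$D = -351$ ($D = \left(-13\right) 27 = -351$)
$g{\left(d \right)} = 1$ ($g{\left(d \right)} = \left(-1\right)^{2} = 1$)
$Q{\left(O \right)} = i \sqrt{942}$ ($Q{\left(O \right)} = \sqrt{1 - 943} = \sqrt{-942} = i \sqrt{942}$)
$\left(2117823 + 79501\right) \left(105622 + Q{\left(D \right)}\right) = \left(2117823 + 79501\right) \left(105622 + i \sqrt{942}\right) = 2197324 \left(105622 + i \sqrt{942}\right) = 232085755528 + 2197324 i \sqrt{942}$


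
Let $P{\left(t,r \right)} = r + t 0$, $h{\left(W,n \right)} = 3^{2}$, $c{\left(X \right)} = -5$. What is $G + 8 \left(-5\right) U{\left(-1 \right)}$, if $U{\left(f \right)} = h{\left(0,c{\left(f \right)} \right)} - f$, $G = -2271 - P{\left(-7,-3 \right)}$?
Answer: $-2668$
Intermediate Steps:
$h{\left(W,n \right)} = 9$
$P{\left(t,r \right)} = r$ ($P{\left(t,r \right)} = r + 0 = r$)
$G = -2268$ ($G = -2271 - -3 = -2271 + 3 = -2268$)
$U{\left(f \right)} = 9 - f$
$G + 8 \left(-5\right) U{\left(-1 \right)} = -2268 + 8 \left(-5\right) \left(9 - -1\right) = -2268 - 40 \left(9 + 1\right) = -2268 - 400 = -2668$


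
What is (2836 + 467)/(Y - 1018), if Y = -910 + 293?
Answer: -1101/545 ≈ -2.0202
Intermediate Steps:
Y = -617
(2836 + 467)/(Y - 1018) = (2836 + 467)/(-617 - 1018) = 3303/(-1635) = 3303*(-1/1635) = -1101/545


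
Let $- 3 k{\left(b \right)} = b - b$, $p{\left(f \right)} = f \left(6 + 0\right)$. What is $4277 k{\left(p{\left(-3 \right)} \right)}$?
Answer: $0$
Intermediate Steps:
$p{\left(f \right)} = 6 f$ ($p{\left(f \right)} = f 6 = 6 f$)
$k{\left(b \right)} = 0$ ($k{\left(b \right)} = - \frac{b - b}{3} = \left(- \frac{1}{3}\right) 0 = 0$)
$4277 k{\left(p{\left(-3 \right)} \right)} = 4277 \cdot 0 = 0$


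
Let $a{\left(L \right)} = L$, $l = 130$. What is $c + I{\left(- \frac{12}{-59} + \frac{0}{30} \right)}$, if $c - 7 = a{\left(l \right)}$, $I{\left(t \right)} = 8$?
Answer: $145$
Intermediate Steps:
$c = 137$ ($c = 7 + 130 = 137$)
$c + I{\left(- \frac{12}{-59} + \frac{0}{30} \right)} = 137 + 8 = 145$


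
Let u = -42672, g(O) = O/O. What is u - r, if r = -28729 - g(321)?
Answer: -13942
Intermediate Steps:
g(O) = 1
r = -28730 (r = -28729 - 1*1 = -28729 - 1 = -28730)
u - r = -42672 - 1*(-28730) = -42672 + 28730 = -13942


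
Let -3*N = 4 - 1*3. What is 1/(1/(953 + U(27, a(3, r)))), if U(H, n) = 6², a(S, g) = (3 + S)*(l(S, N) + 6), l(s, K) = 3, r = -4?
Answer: 989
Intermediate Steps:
N = -⅓ (N = -(4 - 1*3)/3 = -(4 - 3)/3 = -⅓*1 = -⅓ ≈ -0.33333)
a(S, g) = 27 + 9*S (a(S, g) = (3 + S)*(3 + 6) = (3 + S)*9 = 27 + 9*S)
U(H, n) = 36
1/(1/(953 + U(27, a(3, r)))) = 1/(1/(953 + 36)) = 1/(1/989) = 989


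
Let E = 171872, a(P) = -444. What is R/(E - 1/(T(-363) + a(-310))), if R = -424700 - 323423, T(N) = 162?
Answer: -210970686/48467905 ≈ -4.3528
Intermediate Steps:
R = -748123
R/(E - 1/(T(-363) + a(-310))) = -748123/(171872 - 1/(162 - 444)) = -748123/(171872 - 1/(-282)) = -748123/(171872 - 1*(-1/282)) = -748123/(171872 + 1/282) = -748123/48467905/282 = -748123*282/48467905 = -210970686/48467905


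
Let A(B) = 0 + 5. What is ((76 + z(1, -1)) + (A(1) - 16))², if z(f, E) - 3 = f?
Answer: 4761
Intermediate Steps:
z(f, E) = 3 + f
A(B) = 5
((76 + z(1, -1)) + (A(1) - 16))² = ((76 + (3 + 1)) + (5 - 16))² = ((76 + 4) - 11)² = (80 - 11)² = 69² = 4761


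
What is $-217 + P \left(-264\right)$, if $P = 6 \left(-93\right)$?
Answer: $147095$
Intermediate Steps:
$P = -558$
$-217 + P \left(-264\right) = -217 - -147312 = -217 + 147312 = 147095$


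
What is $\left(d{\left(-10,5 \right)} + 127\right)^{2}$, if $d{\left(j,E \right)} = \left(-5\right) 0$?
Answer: $16129$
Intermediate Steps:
$d{\left(j,E \right)} = 0$
$\left(d{\left(-10,5 \right)} + 127\right)^{2} = \left(0 + 127\right)^{2} = 127^{2} = 16129$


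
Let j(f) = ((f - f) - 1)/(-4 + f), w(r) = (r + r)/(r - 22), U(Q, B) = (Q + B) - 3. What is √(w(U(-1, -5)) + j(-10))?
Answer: √122822/434 ≈ 0.80751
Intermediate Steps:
U(Q, B) = -3 + B + Q (U(Q, B) = (B + Q) - 3 = -3 + B + Q)
w(r) = 2*r/(-22 + r) (w(r) = (2*r)/(-22 + r) = 2*r/(-22 + r))
j(f) = -1/(-4 + f) (j(f) = (0 - 1)/(-4 + f) = -1/(-4 + f))
√(w(U(-1, -5)) + j(-10)) = √(2*(-3 - 5 - 1)/(-22 + (-3 - 5 - 1)) - 1/(-4 - 10)) = √(2*(-9)/(-22 - 9) - 1/(-14)) = √(2*(-9)/(-31) - 1*(-1/14)) = √(2*(-9)*(-1/31) + 1/14) = √(18/31 + 1/14) = √(283/434) = √122822/434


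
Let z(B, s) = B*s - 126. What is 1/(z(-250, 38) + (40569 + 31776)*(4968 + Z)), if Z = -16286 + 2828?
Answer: -1/614218676 ≈ -1.6281e-9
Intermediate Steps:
z(B, s) = -126 + B*s
Z = -13458
1/(z(-250, 38) + (40569 + 31776)*(4968 + Z)) = 1/((-126 - 250*38) + (40569 + 31776)*(4968 - 13458)) = 1/((-126 - 9500) + 72345*(-8490)) = 1/(-9626 - 614209050) = 1/(-614218676) = -1/614218676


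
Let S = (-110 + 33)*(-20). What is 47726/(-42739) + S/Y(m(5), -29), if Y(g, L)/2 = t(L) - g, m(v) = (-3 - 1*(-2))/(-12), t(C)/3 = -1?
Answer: -396674222/1581343 ≈ -250.85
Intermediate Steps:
t(C) = -3 (t(C) = 3*(-1) = -3)
m(v) = 1/12 (m(v) = (-3 + 2)*(-1/12) = -1*(-1/12) = 1/12)
Y(g, L) = -6 - 2*g (Y(g, L) = 2*(-3 - g) = -6 - 2*g)
S = 1540 (S = -77*(-20) = 1540)
47726/(-42739) + S/Y(m(5), -29) = 47726/(-42739) + 1540/(-6 - 2*1/12) = 47726*(-1/42739) + 1540/(-6 - 1/6) = -47726/42739 + 1540/(-37/6) = -47726/42739 + 1540*(-6/37) = -47726/42739 - 9240/37 = -396674222/1581343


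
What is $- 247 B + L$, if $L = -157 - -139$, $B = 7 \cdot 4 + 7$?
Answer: $-8663$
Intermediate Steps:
$B = 35$ ($B = 28 + 7 = 35$)
$L = -18$ ($L = -157 + 139 = -18$)
$- 247 B + L = \left(-247\right) 35 - 18 = -8645 - 18 = -8663$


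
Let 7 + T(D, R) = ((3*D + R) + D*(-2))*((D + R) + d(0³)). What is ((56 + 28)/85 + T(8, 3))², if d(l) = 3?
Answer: 158231241/7225 ≈ 21901.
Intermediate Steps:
T(D, R) = -7 + (D + R)*(3 + D + R) (T(D, R) = -7 + ((3*D + R) + D*(-2))*((D + R) + 3) = -7 + ((R + 3*D) - 2*D)*(3 + D + R) = -7 + (D + R)*(3 + D + R))
((56 + 28)/85 + T(8, 3))² = ((56 + 28)/85 + (-7 + 8² + 3² + 3*8 + 3*3 + 2*8*3))² = (84*(1/85) + (-7 + 64 + 9 + 24 + 9 + 48))² = (84/85 + 147)² = (12579/85)² = 158231241/7225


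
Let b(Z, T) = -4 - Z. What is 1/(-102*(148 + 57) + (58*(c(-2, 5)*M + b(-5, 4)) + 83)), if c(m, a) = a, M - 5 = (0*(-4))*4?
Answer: -1/19319 ≈ -5.1763e-5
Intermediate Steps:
M = 5 (M = 5 + (0*(-4))*4 = 5 + 0*4 = 5 + 0 = 5)
1/(-102*(148 + 57) + (58*(c(-2, 5)*M + b(-5, 4)) + 83)) = 1/(-102*(148 + 57) + (58*(5*5 + (-4 - 1*(-5))) + 83)) = 1/(-102*205 + (58*(25 + (-4 + 5)) + 83)) = 1/(-20910 + (58*(25 + 1) + 83)) = 1/(-20910 + (58*26 + 83)) = 1/(-20910 + (1508 + 83)) = 1/(-20910 + 1591) = 1/(-19319) = -1/19319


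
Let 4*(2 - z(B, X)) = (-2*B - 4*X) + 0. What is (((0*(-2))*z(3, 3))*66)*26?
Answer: 0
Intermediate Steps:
z(B, X) = 2 + X + B/2 (z(B, X) = 2 - ((-2*B - 4*X) + 0)/4 = 2 - ((-4*X - 2*B) + 0)/4 = 2 - (-4*X - 2*B)/4 = 2 + (X + B/2) = 2 + X + B/2)
(((0*(-2))*z(3, 3))*66)*26 = (((0*(-2))*(2 + 3 + (½)*3))*66)*26 = ((0*(2 + 3 + 3/2))*66)*26 = ((0*(13/2))*66)*26 = (0*66)*26 = 0*26 = 0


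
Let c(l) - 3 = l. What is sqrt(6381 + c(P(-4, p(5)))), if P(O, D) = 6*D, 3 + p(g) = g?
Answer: 2*sqrt(1599) ≈ 79.975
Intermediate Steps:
p(g) = -3 + g
c(l) = 3 + l
sqrt(6381 + c(P(-4, p(5)))) = sqrt(6381 + (3 + 6*(-3 + 5))) = sqrt(6381 + (3 + 6*2)) = sqrt(6381 + (3 + 12)) = sqrt(6381 + 15) = sqrt(6396) = 2*sqrt(1599)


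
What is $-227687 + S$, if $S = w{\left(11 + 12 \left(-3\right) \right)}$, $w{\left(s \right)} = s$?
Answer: $-227712$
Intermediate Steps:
$S = -25$ ($S = 11 + 12 \left(-3\right) = 11 - 36 = -25$)
$-227687 + S = -227687 - 25 = -227712$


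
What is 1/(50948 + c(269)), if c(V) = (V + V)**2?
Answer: 1/340392 ≈ 2.9378e-6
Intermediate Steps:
c(V) = 4*V**2 (c(V) = (2*V)**2 = 4*V**2)
1/(50948 + c(269)) = 1/(50948 + 4*269**2) = 1/(50948 + 4*72361) = 1/(50948 + 289444) = 1/340392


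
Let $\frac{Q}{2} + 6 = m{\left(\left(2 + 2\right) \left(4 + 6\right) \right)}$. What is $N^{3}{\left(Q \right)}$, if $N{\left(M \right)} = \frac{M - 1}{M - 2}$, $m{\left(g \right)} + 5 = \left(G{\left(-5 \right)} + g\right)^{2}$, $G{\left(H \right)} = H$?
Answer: $\frac{14295828483}{14278164776} \approx 1.0012$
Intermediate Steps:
$m{\left(g \right)} = -5 + \left(-5 + g\right)^{2}$
$Q = 2428$ ($Q = -12 + 2 \left(-5 + \left(-5 + \left(2 + 2\right) \left(4 + 6\right)\right)^{2}\right) = -12 + 2 \left(-5 + \left(-5 + 4 \cdot 10\right)^{2}\right) = -12 + 2 \left(-5 + \left(-5 + 40\right)^{2}\right) = -12 + 2 \left(-5 + 35^{2}\right) = -12 + 2 \left(-5 + 1225\right) = -12 + 2 \cdot 1220 = -12 + 2440 = 2428$)
$N{\left(M \right)} = \frac{-1 + M}{-2 + M}$
$N^{3}{\left(Q \right)} = \left(\frac{-1 + 2428}{-2 + 2428}\right)^{3} = \left(\frac{1}{2426} \cdot 2427\right)^{3} = \left(\frac{2427}{2426}\right)^{3} = \frac{14295828483}{14278164776}$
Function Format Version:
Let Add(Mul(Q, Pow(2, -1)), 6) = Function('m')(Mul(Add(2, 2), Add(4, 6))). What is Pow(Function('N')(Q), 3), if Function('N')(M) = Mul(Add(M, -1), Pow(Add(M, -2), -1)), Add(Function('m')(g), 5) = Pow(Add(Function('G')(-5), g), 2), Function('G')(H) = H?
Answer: Rational(14295828483, 14278164776) ≈ 1.0012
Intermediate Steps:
Function('m')(g) = Add(-5, Pow(Add(-5, g), 2))
Q = 2428 (Q = Add(-12, Mul(2, Add(-5, Pow(Add(-5, Mul(Add(2, 2), Add(4, 6))), 2)))) = Add(-12, Mul(2, Add(-5, Pow(Add(-5, Mul(4, 10)), 2)))) = Add(-12, Mul(2, Add(-5, Pow(Add(-5, 40), 2)))) = Add(-12, Mul(2, Add(-5, Pow(35, 2)))) = Add(-12, Mul(2, Add(-5, 1225))) = Add(-12, Mul(2, 1220)) = Add(-12, 2440) = 2428)
Function('N')(M) = Mul(Pow(Add(-2, M), -1), Add(-1, M)) (Function('N')(M) = Mul(Add(-1, M), Pow(Add(-2, M), -1)) = Mul(Pow(Add(-2, M), -1), Add(-1, M)))
Pow(Function('N')(Q), 3) = Pow(Mul(Pow(Add(-2, 2428), -1), Add(-1, 2428)), 3) = Pow(Mul(Pow(2426, -1), 2427), 3) = Pow(Mul(Rational(1, 2426), 2427), 3) = Pow(Rational(2427, 2426), 3) = Rational(14295828483, 14278164776)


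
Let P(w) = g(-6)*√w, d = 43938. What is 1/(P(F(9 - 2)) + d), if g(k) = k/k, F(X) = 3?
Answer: 14646/643515947 - √3/1930547841 ≈ 2.2758e-5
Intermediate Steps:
g(k) = 1
P(w) = √w (P(w) = 1*√w = √w)
1/(P(F(9 - 2)) + d) = 1/(√3 + 43938) = 1/(43938 + √3)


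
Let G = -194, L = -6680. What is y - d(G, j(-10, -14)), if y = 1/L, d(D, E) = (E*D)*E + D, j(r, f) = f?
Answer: 255296239/6680 ≈ 38218.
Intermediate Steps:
d(D, E) = D + D*E² (d(D, E) = (D*E)*E + D = D*E² + D = D + D*E²)
y = -1/6680 (y = 1/(-6680) = -1/6680 ≈ -0.00014970)
y - d(G, j(-10, -14)) = -1/6680 - (-194)*(1 + (-14)²) = -1/6680 - (-194)*(1 + 196) = -1/6680 - (-194)*197 = -1/6680 - 1*(-38218) = -1/6680 + 38218 = 255296239/6680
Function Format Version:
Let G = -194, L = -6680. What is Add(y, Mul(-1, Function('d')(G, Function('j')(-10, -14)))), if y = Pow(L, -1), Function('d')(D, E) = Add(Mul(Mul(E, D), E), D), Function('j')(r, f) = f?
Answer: Rational(255296239, 6680) ≈ 38218.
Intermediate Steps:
Function('d')(D, E) = Add(D, Mul(D, Pow(E, 2))) (Function('d')(D, E) = Add(Mul(Mul(D, E), E), D) = Add(Mul(D, Pow(E, 2)), D) = Add(D, Mul(D, Pow(E, 2))))
y = Rational(-1, 6680) (y = Pow(-6680, -1) = Rational(-1, 6680) ≈ -0.00014970)
Add(y, Mul(-1, Function('d')(G, Function('j')(-10, -14)))) = Add(Rational(-1, 6680), Mul(-1, Mul(-194, Add(1, Pow(-14, 2))))) = Add(Rational(-1, 6680), Mul(-1, Mul(-194, Add(1, 196)))) = Add(Rational(-1, 6680), Mul(-1, Mul(-194, 197))) = Add(Rational(-1, 6680), Mul(-1, -38218)) = Add(Rational(-1, 6680), 38218) = Rational(255296239, 6680)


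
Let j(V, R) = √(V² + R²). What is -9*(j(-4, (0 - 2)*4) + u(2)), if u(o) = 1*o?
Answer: -18 - 36*√5 ≈ -98.498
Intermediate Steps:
j(V, R) = √(R² + V²)
u(o) = o
-9*(j(-4, (0 - 2)*4) + u(2)) = -9*(√(((0 - 2)*4)² + (-4)²) + 2) = -9*(√((-2*4)² + 16) + 2) = -9*(√((-8)² + 16) + 2) = -9*(√(64 + 16) + 2) = -9*(√80 + 2) = -9*(4*√5 + 2) = -9*(2 + 4*√5) = -18 - 36*√5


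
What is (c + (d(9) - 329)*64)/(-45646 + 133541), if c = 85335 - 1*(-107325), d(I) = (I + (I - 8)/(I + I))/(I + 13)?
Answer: 16991404/8701605 ≈ 1.9527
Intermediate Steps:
d(I) = (I + (-8 + I)/(2*I))/(13 + I) (d(I) = (I + (-8 + I)/((2*I)))/(13 + I) = (I + (-8 + I)*(1/(2*I)))/(13 + I) = (I + (-8 + I)/(2*I))/(13 + I))
c = 192660 (c = 85335 + 107325 = 192660)
(c + (d(9) - 329)*64)/(-45646 + 133541) = (192660 + ((-4 + 9² + (½)*9)/(9*(13 + 9)) - 329)*64)/(-45646 + 133541) = (192660 + ((⅑)*(-4 + 81 + 9/2)/22 - 329)*64)/87895 = (192660 + ((⅑)*(1/22)*(163/2) - 329)*64)*(1/87895) = (192660 + (163/396 - 329)*64)*(1/87895) = (192660 - 130121/396*64)*(1/87895) = (192660 - 2081936/99)*(1/87895) = (16991404/99)*(1/87895) = 16991404/8701605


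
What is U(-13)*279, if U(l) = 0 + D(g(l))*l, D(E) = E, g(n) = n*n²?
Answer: 7968519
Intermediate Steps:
g(n) = n³
U(l) = l⁴ (U(l) = 0 + l³*l = 0 + l⁴ = l⁴)
U(-13)*279 = (-13)⁴*279 = 28561*279 = 7968519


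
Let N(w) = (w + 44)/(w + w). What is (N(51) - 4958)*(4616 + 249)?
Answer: -2459846165/102 ≈ -2.4116e+7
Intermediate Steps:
N(w) = (44 + w)/(2*w) (N(w) = (44 + w)/((2*w)) = (44 + w)*(1/(2*w)) = (44 + w)/(2*w))
(N(51) - 4958)*(4616 + 249) = ((½)*(44 + 51)/51 - 4958)*(4616 + 249) = ((½)*(1/51)*95 - 4958)*4865 = (95/102 - 4958)*4865 = -505621/102*4865 = -2459846165/102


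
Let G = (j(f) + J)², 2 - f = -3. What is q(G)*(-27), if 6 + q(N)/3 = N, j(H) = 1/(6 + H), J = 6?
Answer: -304803/121 ≈ -2519.0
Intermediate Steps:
f = 5 (f = 2 - 1*(-3) = 2 + 3 = 5)
G = 4489/121 (G = (1/(6 + 5) + 6)² = (1/11 + 6)² = (67/11)² = 4489/121 ≈ 37.099)
q(N) = -18 + 3*N
q(G)*(-27) = (-18 + 3*(4489/121))*(-27) = (-18 + 13467/121)*(-27) = (11289/121)*(-27) = -304803/121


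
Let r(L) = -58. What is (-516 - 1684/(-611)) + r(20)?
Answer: -349030/611 ≈ -571.24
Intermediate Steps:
(-516 - 1684/(-611)) + r(20) = (-516 - 1684/(-611)) - 58 = (-516 - 1684*(-1/611)) - 58 = (-516 + 1684/611) - 58 = -313592/611 - 58 = -349030/611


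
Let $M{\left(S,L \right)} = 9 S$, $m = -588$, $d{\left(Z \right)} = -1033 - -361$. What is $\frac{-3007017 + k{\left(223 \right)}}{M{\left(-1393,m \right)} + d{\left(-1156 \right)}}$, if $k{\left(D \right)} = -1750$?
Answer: $\frac{3008767}{13209} \approx 227.78$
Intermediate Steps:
$d{\left(Z \right)} = -672$ ($d{\left(Z \right)} = -1033 + 361 = -672$)
$\frac{-3007017 + k{\left(223 \right)}}{M{\left(-1393,m \right)} + d{\left(-1156 \right)}} = \frac{-3007017 - 1750}{9 \left(-1393\right) - 672} = - \frac{3008767}{-12537 - 672} = - \frac{3008767}{-13209} = \left(-3008767\right) \left(- \frac{1}{13209}\right) = \frac{3008767}{13209}$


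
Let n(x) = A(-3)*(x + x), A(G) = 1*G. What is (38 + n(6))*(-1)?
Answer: -2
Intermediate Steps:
A(G) = G
n(x) = -6*x (n(x) = -3*(x + x) = -6*x)
(38 + n(6))*(-1) = (38 - 6*6)*(-1) = (38 - 36)*(-1) = 2*(-1) = -2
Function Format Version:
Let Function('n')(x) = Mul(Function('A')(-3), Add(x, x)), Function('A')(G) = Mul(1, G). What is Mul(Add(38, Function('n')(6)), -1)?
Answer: -2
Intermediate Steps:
Function('A')(G) = G
Function('n')(x) = Mul(-6, x) (Function('n')(x) = Mul(-3, Add(x, x)) = Mul(-3, Mul(2, x)) = Mul(-6, x))
Mul(Add(38, Function('n')(6)), -1) = Mul(Add(38, Mul(-6, 6)), -1) = Mul(Add(38, -36), -1) = Mul(2, -1) = -2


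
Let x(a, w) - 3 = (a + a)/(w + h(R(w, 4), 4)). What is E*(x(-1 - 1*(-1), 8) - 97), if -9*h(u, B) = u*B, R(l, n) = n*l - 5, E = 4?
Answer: -376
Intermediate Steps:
R(l, n) = -5 + l*n (R(l, n) = l*n - 5 = -5 + l*n)
h(u, B) = -B*u/9 (h(u, B) = -u*B/9 = -B*u/9)
x(a, w) = 3 + 2*a/(20/9 - 7*w/9) (x(a, w) = 3 + (a + a)/(w - ⅑*4*(-5 + w*4)) = 3 + (2*a)/(w - ⅑*4*(-5 + 4*w)) = 3 + (2*a)/(w + (20/9 - 16*w/9)) = 3 + (2*a)/(20/9 - 7*w/9) = 3 + 2*a/(20/9 - 7*w/9))
E*(x(-1 - 1*(-1), 8) - 97) = 4*(3*(20 - 7*8 + 6*(-1 - 1*(-1)))/(20 - 7*8) - 97) = 4*(3*(20 - 56 + 6*(-1 + 1))/(20 - 56) - 97) = 4*(3*(20 - 56 + 6*0)/(-36) - 97) = 4*(3*(-1/36)*(20 - 56 + 0) - 97) = 4*(3*(-1/36)*(-36) - 97) = 4*(3 - 97) = 4*(-94) = -376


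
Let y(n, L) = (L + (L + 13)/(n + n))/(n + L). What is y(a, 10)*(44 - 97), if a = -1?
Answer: 53/6 ≈ 8.8333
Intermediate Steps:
y(n, L) = (L + (13 + L)/(2*n))/(L + n) (y(n, L) = (L + (13 + L)/((2*n)))/(L + n) = (L + (13 + L)*(1/(2*n)))/(L + n) = (L + (13 + L)/(2*n))/(L + n))
y(a, 10)*(44 - 97) = ((½)*(13 + 10 + 2*10*(-1))/(-1*(10 - 1)))*(44 - 97) = ((½)*(-1)*(13 + 10 - 20)/9)*(-53) = ((½)*(-1)*(⅑)*3)*(-53) = -⅙*(-53) = 53/6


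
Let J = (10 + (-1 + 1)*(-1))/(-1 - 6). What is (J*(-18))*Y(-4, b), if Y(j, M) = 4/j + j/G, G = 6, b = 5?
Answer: -300/7 ≈ -42.857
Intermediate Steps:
J = -10/7 (J = (10 + 0*(-1))/(-7) = (10 + 0)*(-1/7) = 10*(-1/7) = -10/7 ≈ -1.4286)
Y(j, M) = 4/j + j/6
(J*(-18))*Y(-4, b) = (-10/7*(-18))*(4/(-4) + (1/6)*(-4)) = 180*(4*(-1/4) - 2/3)/7 = 180*(-1 - 2/3)/7 = (180/7)*(-5/3) = -300/7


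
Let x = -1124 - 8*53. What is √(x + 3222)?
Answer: 3*√186 ≈ 40.915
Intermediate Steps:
x = -1548 (x = -1124 - 424 = -1548)
√(x + 3222) = √(-1548 + 3222) = √1674 = 3*√186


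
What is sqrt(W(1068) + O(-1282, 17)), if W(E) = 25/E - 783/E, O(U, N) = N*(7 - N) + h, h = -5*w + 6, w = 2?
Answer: I*sqrt(49819530)/534 ≈ 13.218*I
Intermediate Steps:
h = -4 (h = -5*2 + 6 = -10 + 6 = -4)
O(U, N) = -4 + N*(7 - N) (O(U, N) = N*(7 - N) - 4 = -4 + N*(7 - N))
W(E) = -758/E
sqrt(W(1068) + O(-1282, 17)) = sqrt(-758/1068 + (-4 - 1*17**2 + 7*17)) = sqrt(-758*1/1068 + (-4 - 1*289 + 119)) = sqrt(-379/534 + (-4 - 289 + 119)) = sqrt(-379/534 - 174) = sqrt(-93295/534) = I*sqrt(49819530)/534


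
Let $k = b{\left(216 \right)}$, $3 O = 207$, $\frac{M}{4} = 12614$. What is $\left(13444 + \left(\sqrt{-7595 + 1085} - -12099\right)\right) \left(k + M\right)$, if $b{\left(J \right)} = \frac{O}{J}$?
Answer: $\frac{92794015265}{72} + \frac{3632855 i \sqrt{6510}}{72} \approx 1.2888 \cdot 10^{9} + 4.071 \cdot 10^{6} i$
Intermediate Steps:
$M = 50456$ ($M = 4 \cdot 12614 = 50456$)
$O = 69$ ($O = \frac{1}{3} \cdot 207 = 69$)
$b{\left(J \right)} = \frac{69}{J}$
$k = \frac{23}{72}$ ($k = \frac{69}{216} = 69 \cdot \frac{1}{216} = \frac{23}{72} \approx 0.31944$)
$\left(13444 + \left(\sqrt{-7595 + 1085} - -12099\right)\right) \left(k + M\right) = \left(13444 + \left(\sqrt{-7595 + 1085} - -12099\right)\right) \left(\frac{23}{72} + 50456\right) = \left(13444 + \left(\sqrt{-6510} + 12099\right)\right) \frac{3632855}{72} = \left(13444 + \left(i \sqrt{6510} + 12099\right)\right) \frac{3632855}{72} = \left(13444 + \left(12099 + i \sqrt{6510}\right)\right) \frac{3632855}{72} = \left(25543 + i \sqrt{6510}\right) \frac{3632855}{72} = \frac{92794015265}{72} + \frac{3632855 i \sqrt{6510}}{72}$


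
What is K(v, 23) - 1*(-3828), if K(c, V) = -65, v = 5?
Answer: 3763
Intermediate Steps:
K(v, 23) - 1*(-3828) = -65 - 1*(-3828) = -65 + 3828 = 3763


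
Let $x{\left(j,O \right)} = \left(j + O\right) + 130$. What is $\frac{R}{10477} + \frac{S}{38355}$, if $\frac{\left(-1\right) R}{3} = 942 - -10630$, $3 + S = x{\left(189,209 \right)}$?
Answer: $- \frac{88402117}{26789689} \approx -3.2999$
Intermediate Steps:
$x{\left(j,O \right)} = 130 + O + j$ ($x{\left(j,O \right)} = \left(O + j\right) + 130 = 130 + O + j$)
$S = 525$ ($S = -3 + \left(130 + 209 + 189\right) = -3 + 528 = 525$)
$R = -34716$ ($R = - 3 \left(942 - -10630\right) = - 3 \left(942 + 10630\right) = \left(-3\right) 11572 = -34716$)
$\frac{R}{10477} + \frac{S}{38355} = - \frac{34716}{10477} + \frac{525}{38355} = \left(-34716\right) \frac{1}{10477} + 525 \cdot \frac{1}{38355} = - \frac{34716}{10477} + \frac{35}{2557} = - \frac{88402117}{26789689}$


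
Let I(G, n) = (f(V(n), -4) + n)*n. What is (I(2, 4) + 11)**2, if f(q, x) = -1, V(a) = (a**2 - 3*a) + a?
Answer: 529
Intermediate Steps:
V(a) = a**2 - 2*a
I(G, n) = n*(-1 + n) (I(G, n) = (-1 + n)*n = n*(-1 + n))
(I(2, 4) + 11)**2 = (4*(-1 + 4) + 11)**2 = (4*3 + 11)**2 = (12 + 11)**2 = 23**2 = 529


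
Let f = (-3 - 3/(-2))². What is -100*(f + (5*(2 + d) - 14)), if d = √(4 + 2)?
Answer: 175 - 500*√6 ≈ -1049.7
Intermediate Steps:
d = √6 ≈ 2.4495
f = 9/4 (f = (-3 - 3*(-½))² = (-3 + 3/2)² = (-3/2)² = 9/4 ≈ 2.2500)
-100*(f + (5*(2 + d) - 14)) = -100*(9/4 + (5*(2 + √6) - 14)) = -100*(9/4 + ((10 + 5*√6) - 14)) = -100*(9/4 + (-4 + 5*√6)) = -100*(-7/4 + 5*√6) = 175 - 500*√6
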